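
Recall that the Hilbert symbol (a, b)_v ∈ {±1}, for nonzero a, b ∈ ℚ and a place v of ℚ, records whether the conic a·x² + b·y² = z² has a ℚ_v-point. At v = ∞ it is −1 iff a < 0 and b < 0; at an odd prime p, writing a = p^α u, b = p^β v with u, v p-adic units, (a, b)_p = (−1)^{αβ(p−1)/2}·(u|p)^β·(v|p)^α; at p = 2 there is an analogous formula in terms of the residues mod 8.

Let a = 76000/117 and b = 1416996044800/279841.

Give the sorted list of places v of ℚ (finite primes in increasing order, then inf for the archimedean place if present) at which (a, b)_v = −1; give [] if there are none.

[2, 5, 7, 13]

(a, b) ≡ (2470, 7) mod (ℚ^×)²; places V = {2, 3, 5, 7, 13, 19, 23, 37, ∞}.
(a,b)_2: α=5, β=14; u≡3, v≡7 (mod 8); ε(u)ε(v)=1·1, αω(v)=5·0, βω(u)=14·1; sum ≡ 1  ⇒  -1.
(a,b)_23: α=0, u≡4; β=-4, v≡22 (mod 23); (4|23)=+1, (22|23)=-1; sign (−1)^0·+1^-4·-1^0 = +1.
(a,b)_3: α=-2, u≡1; β=0, v≡1 (mod 3); (1|3)=+1, (1|3)=+1; sign (−1)^0·+1^0·+1^-2 = +1.
(a,b)_37: α=0, u≡25; β=2, v≡11 (mod 37); (25|37)=+1, (11|37)=+1; sign (−1)^0·+1^2·+1^0 = +1.
(a,b)_5: α=3, u≡4; β=2, v≡2 (mod 5); (4|5)=+1, (2|5)=-1; sign (−1)^0·+1^2·-1^3 = -1.
(a,b)_∞: sgn(2470)=+, sgn(7)=+, so +1.
(a,b)_13: α=-1, u≡6; β=0, v≡8 (mod 13); (6|13)=-1, (8|13)=-1; sign (−1)^0·-1^0·-1^-1 = -1.
(a,b)_7: α=0, u≡3; β=1, v≡2 (mod 7); (3|7)=-1, (2|7)=+1; sign (−1)^0·-1^1·+1^0 = -1.
(a,b)_19: α=1, u≡16; β=2, v≡9 (mod 19); (16|19)=+1, (9|19)=+1; sign (−1)^0·+1^2·+1^1 = +1.
(2470, 7 / ℚ) ramifies at {2, 5, 7, 13}: a division algebra.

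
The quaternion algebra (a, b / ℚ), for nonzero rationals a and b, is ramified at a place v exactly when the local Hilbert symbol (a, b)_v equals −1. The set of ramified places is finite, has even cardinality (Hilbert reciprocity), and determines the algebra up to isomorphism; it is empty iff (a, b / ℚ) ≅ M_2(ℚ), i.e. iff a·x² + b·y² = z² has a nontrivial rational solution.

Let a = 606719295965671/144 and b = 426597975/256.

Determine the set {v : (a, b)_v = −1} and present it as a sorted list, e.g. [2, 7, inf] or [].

[2, 19, 29, 37]

(a, b) ≡ (31, 1895991) mod (ℚ^×)²; places V = {2, 3, 5, 7, 19, 29, 31, 37, ∞}.
(a,b)_31: α=3, u≡19; β=1, v≡29 (mod 31); (19|31)=+1, (29|31)=-1; sign (−1)^1·+1^1·-1^3 = +1.
(a,b)_29: α=2, u≡19; β=1, v≡24 (mod 29); (19|29)=-1, (24|29)=+1; sign (−1)^0·-1^1·+1^2 = -1.
(a,b)_5: α=0, u≡4; β=2, v≡4 (mod 5); (4|5)=+1, (4|5)=+1; sign (−1)^0·+1^2·+1^0 = +1.
(a,b)_7: α=2, u≡3; β=0, v≡5 (mod 7); (3|7)=-1, (5|7)=-1; sign (−1)^0·-1^0·-1^2 = +1.
(a,b)_37: α=2, u≡8; β=1, v≡2 (mod 37); (8|37)=-1, (2|37)=-1; sign (−1)^0·-1^1·-1^2 = -1.
(a,b)_∞: sgn(31)=+, sgn(1895991)=+, so +1.
(a,b)_3: α=-2, u≡1; β=3, v≡2 (mod 3); (1|3)=+1, (2|3)=-1; sign (−1)^0·+1^3·-1^-2 = +1.
(a,b)_2: α=-4, β=-8; u≡7, v≡7 (mod 8); ε(u)ε(v)=1·1, αω(v)=-4·0, βω(u)=-8·0; sum ≡ 1  ⇒  -1.
(a,b)_19: α=2, u≡14; β=1, v≡6 (mod 19); (14|19)=-1, (6|19)=+1; sign (−1)^0·-1^1·+1^2 = -1.
Ram(31, 1895991) = {2, 19, 29, 37}; no ℚ_2-point on the conic.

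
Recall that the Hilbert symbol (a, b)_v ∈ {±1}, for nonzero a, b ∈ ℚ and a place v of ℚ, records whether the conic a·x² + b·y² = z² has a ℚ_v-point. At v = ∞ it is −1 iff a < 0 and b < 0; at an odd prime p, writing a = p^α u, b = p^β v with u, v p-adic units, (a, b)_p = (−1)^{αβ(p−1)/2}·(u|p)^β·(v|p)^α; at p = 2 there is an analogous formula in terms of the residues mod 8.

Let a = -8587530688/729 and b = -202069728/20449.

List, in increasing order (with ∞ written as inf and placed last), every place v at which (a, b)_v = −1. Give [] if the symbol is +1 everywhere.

Mod squares: a ≡ -1108927, b ≡ -3182. Check v ∈ {∞, 2, 3, 7, 11, 13, 17, 37, 41, 43}.
v=∞: -1108927 < 0 and -3182 < 0  ⇒  (a,b)_∞ = -1.
v=13: a=13^0·(≡4), b=13^-2·(≡9) mod 13; (4|13)=+1, (9|13)=+1; (−1)^{0·-2·6}·(+1)^-2·(+1)^0 = +1.
v=2: v_2(a)=6, v_2(b)=5; units ≡ 1, 1 (mod 8); ε·ε+αω+βω = 0·0+6·0+5·0 ≡ 0  ⇒  (a,b)_2 = +1.
v=43: a=43^1·(≡21), b=43^1·(≡18) mod 43; (21|43)=+1, (18|43)=-1; (−1)^{1·1·21}·(+1)^1·(-1)^1 = +1.
v=37: a=37^1·(≡1), b=37^1·(≡12) mod 37; (1|37)=+1, (12|37)=+1; (−1)^{1·1·18}·(+1)^1·(+1)^1 = +1.
v=11: a=11^2·(≡4), b=11^-2·(≡2) mod 11; (4|11)=+1, (2|11)=-1; (−1)^{2·-2·5}·(+1)^-2·(-1)^2 = +1.
v=41: a=41^1·(≡30), b=41^0·(≡8) mod 41; (30|41)=-1, (8|41)=+1; (−1)^{1·0·20}·(-1)^0·(+1)^1 = +1.
v=7: a=7^0·(≡5), b=7^2·(≡5) mod 7; (5|7)=-1, (5|7)=-1; (−1)^{0·2·3}·(-1)^2·(-1)^0 = +1.
v=17: a=17^1·(≡9), b=17^0·(≡5) mod 17; (9|17)=+1, (5|17)=-1; (−1)^{1·0·8}·(+1)^0·(-1)^1 = -1.
v=3: a=3^-6·(≡2), b=3^4·(≡1) mod 3; (2|3)=-1, (1|3)=+1; (−1)^{-6·4·1}·(-1)^4·(+1)^-6 = +1.
|Ram(-1108927, -3182)| = 2, even; anisotropic at {17, ∞}.

[17, inf]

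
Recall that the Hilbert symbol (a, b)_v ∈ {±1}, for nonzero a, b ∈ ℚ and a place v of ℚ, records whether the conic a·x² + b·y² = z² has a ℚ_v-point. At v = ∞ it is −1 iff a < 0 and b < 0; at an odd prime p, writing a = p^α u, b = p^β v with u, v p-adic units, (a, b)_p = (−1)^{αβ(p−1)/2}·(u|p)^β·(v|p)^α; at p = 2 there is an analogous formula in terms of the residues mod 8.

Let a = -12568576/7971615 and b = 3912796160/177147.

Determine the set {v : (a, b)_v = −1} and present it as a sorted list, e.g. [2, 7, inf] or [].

[2, 5, 17, 19]

(a, b) ≡ (-510, 67830) mod (ℚ^×)²; places V = {2, 3, 5, 7, 13, 17, 19, ∞}.
(a,b)_19: α=2, u≡14; β=1, v≡1 (mod 19); (14|19)=-1, (1|19)=+1; sign (−1)^0·-1^1·+1^2 = -1.
(a,b)_∞: sgn(-510)=−, sgn(67830)=+, so +1.
(a,b)_5: α=-1, u≡3; β=1, v≡1 (mod 5); (3|5)=-1, (1|5)=+1; sign (−1)^0·-1^1·+1^-1 = -1.
(a,b)_17: α=1, u≡4; β=1, v≡5 (mod 17); (4|17)=+1, (5|17)=-1; sign (−1)^0·+1^1·-1^1 = -1.
(a,b)_2: α=11, β=11; u≡1, v≡3 (mod 8); ε(u)ε(v)=0·1, αω(v)=11·1, βω(u)=11·0; sum ≡ 1  ⇒  -1.
(a,b)_3: α=-13, u≡1; β=-11, v≡2 (mod 3); (1|3)=+1, (2|3)=-1; sign (−1)^1·+1^-11·-1^-13 = +1.
(a,b)_13: α=0, u≡3; β=2, v≡12 (mod 13); (3|13)=+1, (12|13)=+1; sign (−1)^0·+1^2·+1^0 = +1.
(a,b)_7: α=0, u≡1; β=1, v≡4 (mod 7); (1|7)=+1, (4|7)=+1; sign (−1)^0·+1^1·+1^0 = +1.
(-510, 67830 / ℚ) ramifies at {2, 5, 17, 19}: a division algebra.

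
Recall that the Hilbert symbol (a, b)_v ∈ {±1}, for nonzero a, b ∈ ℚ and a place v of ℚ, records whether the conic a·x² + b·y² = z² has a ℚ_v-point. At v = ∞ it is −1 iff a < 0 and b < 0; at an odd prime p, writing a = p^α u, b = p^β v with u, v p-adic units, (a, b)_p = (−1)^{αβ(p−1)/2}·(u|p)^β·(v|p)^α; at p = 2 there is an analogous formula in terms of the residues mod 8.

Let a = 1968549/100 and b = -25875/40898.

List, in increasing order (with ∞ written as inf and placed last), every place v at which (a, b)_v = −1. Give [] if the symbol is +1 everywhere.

[2, 29]

(a, b) ≡ (16269, -230) mod (ℚ^×)²; places V = {2, 3, 5, 11, 13, 17, 23, 29, ∞}.
(a,b)_13: α=0, u≡7; β=-2, v≡1 (mod 13); (7|13)=-1, (1|13)=+1; sign (−1)^0·-1^-2·+1^0 = +1.
(a,b)_17: α=1, u≡12; β=0, v≡13 (mod 17); (12|17)=-1, (13|17)=+1; sign (−1)^0·-1^0·+1^1 = +1.
(a,b)_3: α=1, u≡2; β=2, v≡1 (mod 3); (2|3)=-1, (1|3)=+1; sign (−1)^0·-1^2·+1^1 = +1.
(a,b)_2: α=-2, β=-1; u≡5, v≡5 (mod 8); ε(u)ε(v)=0·0, αω(v)=-2·1, βω(u)=-1·1; sum ≡ 1  ⇒  -1.
(a,b)_29: α=1, u≡15; β=0, v≡10 (mod 29); (15|29)=-1, (10|29)=-1; sign (−1)^0·-1^0·-1^1 = -1.
(a,b)_23: α=0, u≡6; β=1, v≡12 (mod 23); (6|23)=+1, (12|23)=+1; sign (−1)^0·+1^1·+1^0 = +1.
(a,b)_5: α=-2, u≡1; β=3, v≡1 (mod 5); (1|5)=+1, (1|5)=+1; sign (−1)^0·+1^3·+1^-2 = +1.
(a,b)_11: α=3, u≡5; β=-2, v≡1 (mod 11); (5|11)=+1, (1|11)=+1; sign (−1)^0·+1^-2·+1^3 = +1.
(a,b)_∞: sgn(16269)=+, sgn(-230)=−, so +1.
Ram(16269, -230) = {2, 29}; no ℚ_2-point on the conic.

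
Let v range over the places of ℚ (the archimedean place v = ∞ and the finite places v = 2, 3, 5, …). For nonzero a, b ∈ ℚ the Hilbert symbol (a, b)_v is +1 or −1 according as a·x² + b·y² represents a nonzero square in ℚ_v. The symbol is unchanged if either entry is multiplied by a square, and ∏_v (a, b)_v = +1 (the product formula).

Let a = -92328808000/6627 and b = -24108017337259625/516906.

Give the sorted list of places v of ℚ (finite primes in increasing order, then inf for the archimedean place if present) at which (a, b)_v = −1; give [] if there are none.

Mod squares: a ≡ -1430715, b ≡ -32890. Check v ∈ {∞, 2, 3, 5, 7, 11, 13, 17, 23, 29, 47}.
v=23: a=23^1·(≡10), b=23^3·(≡19) mod 23; (10|23)=-1, (19|23)=-1; (−1)^{1·3·11}·(-1)^3·(-1)^1 = -1.
v=17: a=17^0·(≡11), b=17^2·(≡12) mod 17; (11|17)=-1, (12|17)=-1; (−1)^{0·2·8}·(-1)^2·(-1)^0 = +1.
v=3: a=3^-1·(≡2), b=3^-2·(≡2) mod 3; (2|3)=-1, (2|3)=-1; (−1)^{-1·-2·1}·(-1)^-2·(-1)^-1 = -1.
v=11: a=11^3·(≡7), b=11^3·(≡6) mod 11; (7|11)=-1, (6|11)=-1; (−1)^{3·3·5}·(-1)^3·(-1)^3 = -1.
v=47: a=47^-2·(≡25), b=47^-2·(≡15) mod 47; (25|47)=+1, (15|47)=-1; (−1)^{-2·-2·23}·(+1)^-2·(-1)^-2 = +1.
v=7: a=7^0·(≡1), b=7^2·(≡6) mod 7; (1|7)=+1, (6|7)=-1; (−1)^{0·2·3}·(+1)^2·(-1)^0 = +1.
v=5: a=5^3·(≡3), b=5^3·(≡3) mod 5; (3|5)=-1, (3|5)=-1; (−1)^{3·3·2}·(-1)^3·(-1)^3 = +1.
v=∞: -1430715 < 0 and -32890 < 0  ⇒  (a,b)_∞ = -1.
v=2: v_2(a)=6, v_2(b)=-1; units ≡ 5, 3 (mod 8); ε·ε+αω+βω = 0·1+6·1+-1·1 ≡ 1  ⇒  (a,b)_2 = -1.
v=13: a=13^1·(≡3), b=13^-1·(≡11) mod 13; (3|13)=+1, (11|13)=-1; (−1)^{1·-1·6}·(+1)^-1·(-1)^1 = -1.
v=29: a=29^1·(≡16), b=29^2·(≡6) mod 29; (16|29)=+1, (6|29)=+1; (−1)^{1·2·14}·(+1)^2·(+1)^1 = +1.
(-1430715, -32890 / ℚ) ramifies at {2, 3, 11, 13, 23, ∞}: a division algebra.

[2, 3, 11, 13, 23, inf]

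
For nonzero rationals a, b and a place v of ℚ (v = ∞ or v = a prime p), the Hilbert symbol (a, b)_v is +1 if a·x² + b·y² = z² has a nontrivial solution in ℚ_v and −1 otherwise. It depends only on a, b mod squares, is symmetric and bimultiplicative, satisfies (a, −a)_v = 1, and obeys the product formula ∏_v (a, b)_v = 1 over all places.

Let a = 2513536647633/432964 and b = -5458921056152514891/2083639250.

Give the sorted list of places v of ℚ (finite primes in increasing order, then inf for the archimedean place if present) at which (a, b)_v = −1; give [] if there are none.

Mod squares: a ≡ 149017, b ≡ -23607430. Check v ∈ {∞, 2, 3, 5, 7, 11, 19, 23, 31, 37, 43, 47}.
v=∞: 149017 > 0 and -23607430 < 0  ⇒  (a,b)_∞ = +1.
v=37: a=37^4·(≡6), b=37^4·(≡15) mod 37; (6|37)=-1, (15|37)=-1; (−1)^{4·4·18}·(-1)^4·(-1)^4 = +1.
v=47: a=47^-2·(≡36), b=47^-2·(≡3) mod 47; (36|47)=+1, (3|47)=+1; (−1)^{-2·-2·23}·(+1)^-2·(+1)^-2 = +1.
v=3: a=3^2·(≡1), b=3^6·(≡2) mod 3; (1|3)=+1, (2|3)=-1; (−1)^{2·6·1}·(+1)^6·(-1)^2 = +1.
v=31: a=31^1·(≡25), b=31^1·(≡25) mod 31; (25|31)=+1, (25|31)=+1; (−1)^{1·1·15}·(+1)^1·(+1)^1 = -1.
v=2: v_2(a)=-2, v_2(b)=-1; units ≡ 1, 5 (mod 8); ε·ε+αω+βω = 0·0+-2·1+-1·0 ≡ 0  ⇒  (a,b)_2 = +1.
v=7: a=7^-2·(≡2), b=7^-3·(≡6) mod 7; (2|7)=+1, (6|7)=-1; (−1)^{-2·-3·3}·(+1)^-3·(-1)^-2 = +1.
v=11: a=11^1·(≡2), b=11^-1·(≡5) mod 11; (2|11)=-1, (5|11)=+1; (−1)^{1·-1·5}·(-1)^-1·(+1)^1 = +1.
v=19: a=19^1·(≡14), b=19^4·(≡14) mod 19; (14|19)=-1, (14|19)=-1; (−1)^{1·4·9}·(-1)^4·(-1)^1 = -1.
v=5: a=5^0·(≡2), b=5^-3·(≡1) mod 5; (2|5)=-1, (1|5)=+1; (−1)^{0·-3·2}·(-1)^-3·(+1)^0 = -1.
v=23: a=23^1·(≡3), b=23^1·(≡19) mod 23; (3|23)=+1, (19|23)=-1; (−1)^{1·1·11}·(+1)^1·(-1)^1 = +1.
v=43: a=43^0·(≡34), b=43^1·(≡38) mod 43; (34|43)=-1, (38|43)=+1; (−1)^{0·1·21}·(-1)^1·(+1)^0 = -1.
Ram(149017, -23607430) = {5, 19, 31, 43}; no ℚ_5-point on the conic.

[5, 19, 31, 43]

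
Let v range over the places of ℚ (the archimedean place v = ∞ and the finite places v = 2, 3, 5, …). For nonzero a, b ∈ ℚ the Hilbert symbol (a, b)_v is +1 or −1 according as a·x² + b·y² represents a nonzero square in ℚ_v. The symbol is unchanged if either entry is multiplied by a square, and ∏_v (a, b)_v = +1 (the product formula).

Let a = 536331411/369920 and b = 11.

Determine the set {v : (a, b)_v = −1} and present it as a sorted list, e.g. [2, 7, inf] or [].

[2, 11]

Mod squares: a ≡ 95, b ≡ 11. Check v ∈ {∞, 2, 3, 5, 7, 11, 17, 19, 23}.
v=2: v_2(a)=-8, v_2(b)=0; units ≡ 7, 3 (mod 8); ε·ε+αω+βω = 1·1+-8·1+0·0 ≡ 1  ⇒  (a,b)_2 = -1.
v=17: a=17^-2·(≡12), b=17^0·(≡11) mod 17; (12|17)=-1, (11|17)=-1; (−1)^{-2·0·8}·(-1)^0·(-1)^-2 = +1.
v=5: a=5^-1·(≡4), b=5^0·(≡1) mod 5; (4|5)=+1, (1|5)=+1; (−1)^{-1·0·2}·(+1)^0·(+1)^-1 = +1.
v=3: a=3^2·(≡2), b=3^0·(≡2) mod 3; (2|3)=-1, (2|3)=-1; (−1)^{2·0·1}·(-1)^0·(-1)^2 = +1.
v=∞: 95 > 0 and 11 > 0  ⇒  (a,b)_∞ = +1.
v=7: a=7^2·(≡2), b=7^0·(≡4) mod 7; (2|7)=+1, (4|7)=+1; (−1)^{2·0·3}·(+1)^0·(+1)^2 = +1.
v=19: a=19^1·(≡16), b=19^0·(≡11) mod 19; (16|19)=+1, (11|19)=+1; (−1)^{1·0·9}·(+1)^0·(+1)^1 = +1.
v=23: a=23^2·(≡8), b=23^0·(≡11) mod 23; (8|23)=+1, (11|23)=-1; (−1)^{2·0·11}·(+1)^0·(-1)^2 = +1.
v=11: a=11^2·(≡8), b=11^1·(≡1) mod 11; (8|11)=-1, (1|11)=+1; (−1)^{2·1·5}·(-1)^1·(+1)^2 = -1.
|Ram(95, 11)| = 2, even; anisotropic at {2, 11}.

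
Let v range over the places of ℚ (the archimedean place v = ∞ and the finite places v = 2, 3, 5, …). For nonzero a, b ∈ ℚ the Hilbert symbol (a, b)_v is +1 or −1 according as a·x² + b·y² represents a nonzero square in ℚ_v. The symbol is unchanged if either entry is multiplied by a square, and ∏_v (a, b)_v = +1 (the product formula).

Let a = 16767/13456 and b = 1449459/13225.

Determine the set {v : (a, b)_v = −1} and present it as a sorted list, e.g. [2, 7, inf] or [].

Mod squares: a ≡ 23, b ≡ 11. Check v ∈ {∞, 2, 3, 5, 11, 23, 29}.
v=29: a=29^-2·(≡13), b=29^0·(≡10) mod 29; (13|29)=+1, (10|29)=-1; (−1)^{-2·0·14}·(+1)^0·(-1)^-2 = +1.
v=3: a=3^6·(≡2), b=3^2·(≡2) mod 3; (2|3)=-1, (2|3)=-1; (−1)^{6·2·1}·(-1)^2·(-1)^6 = +1.
v=5: a=5^0·(≡2), b=5^-2·(≡1) mod 5; (2|5)=-1, (1|5)=+1; (−1)^{0·-2·2}·(-1)^-2·(+1)^0 = +1.
v=∞: 23 > 0 and 11 > 0  ⇒  (a,b)_∞ = +1.
v=2: v_2(a)=-4, v_2(b)=0; units ≡ 7, 3 (mod 8); ε·ε+αω+βω = 1·1+-4·1+0·0 ≡ 1  ⇒  (a,b)_2 = -1.
v=11: a=11^0·(≡1), b=11^5·(≡3) mod 11; (1|11)=+1, (3|11)=+1; (−1)^{0·5·5}·(+1)^5·(+1)^0 = +1.
v=23: a=23^1·(≡16), b=23^-2·(≡11) mod 23; (16|23)=+1, (11|23)=-1; (−1)^{1·-2·11}·(+1)^-2·(-1)^1 = -1.
|Ram(23, 11)| = 2, even; anisotropic at {2, 23}.

[2, 23]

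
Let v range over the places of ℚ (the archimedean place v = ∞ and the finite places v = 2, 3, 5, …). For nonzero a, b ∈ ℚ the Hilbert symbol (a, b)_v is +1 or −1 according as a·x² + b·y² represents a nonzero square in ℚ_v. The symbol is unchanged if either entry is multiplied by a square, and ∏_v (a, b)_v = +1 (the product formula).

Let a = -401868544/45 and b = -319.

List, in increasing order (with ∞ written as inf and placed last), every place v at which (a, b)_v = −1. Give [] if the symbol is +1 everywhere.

[7, 11, 37, inf]

(a, b) ≡ (-7848995, -319) mod (ℚ^×)²; places V = {2, 3, 5, 7, 11, 19, 29, 37, ∞}.
(a,b)_19: α=1, u≡2; β=0, v≡4 (mod 19); (2|19)=-1, (4|19)=+1; sign (−1)^0·-1^0·+1^1 = +1.
(a,b)_29: α=1, u≡18; β=1, v≡18 (mod 29); (18|29)=-1, (18|29)=-1; sign (−1)^0·-1^1·-1^1 = +1.
(a,b)_∞: sgn(-7848995)=−, sgn(-319)=−, so -1.
(a,b)_2: α=8, β=0; u≡5, v≡1 (mod 8); ε(u)ε(v)=0·0, αω(v)=8·0, βω(u)=0·1; sum ≡ 0  ⇒  +1.
(a,b)_37: α=1, u≡14; β=0, v≡14 (mod 37); (14|37)=-1, (14|37)=-1; sign (−1)^0·-1^0·-1^1 = -1.
(a,b)_3: α=-2, u≡1; β=0, v≡2 (mod 3); (1|3)=+1, (2|3)=-1; sign (−1)^0·+1^0·-1^-2 = +1.
(a,b)_11: α=1, u≡4; β=1, v≡4 (mod 11); (4|11)=+1, (4|11)=+1; sign (−1)^1·+1^1·+1^1 = -1.
(a,b)_7: α=1, u≡5; β=0, v≡3 (mod 7); (5|7)=-1, (3|7)=-1; sign (−1)^0·-1^0·-1^1 = -1.
(a,b)_5: α=-1, u≡4; β=0, v≡1 (mod 5); (4|5)=+1, (1|5)=+1; sign (−1)^0·+1^0·+1^-1 = +1.
Ram(-7848995, -319) = {7, 11, 37, ∞}; no ℚ_7-point on the conic.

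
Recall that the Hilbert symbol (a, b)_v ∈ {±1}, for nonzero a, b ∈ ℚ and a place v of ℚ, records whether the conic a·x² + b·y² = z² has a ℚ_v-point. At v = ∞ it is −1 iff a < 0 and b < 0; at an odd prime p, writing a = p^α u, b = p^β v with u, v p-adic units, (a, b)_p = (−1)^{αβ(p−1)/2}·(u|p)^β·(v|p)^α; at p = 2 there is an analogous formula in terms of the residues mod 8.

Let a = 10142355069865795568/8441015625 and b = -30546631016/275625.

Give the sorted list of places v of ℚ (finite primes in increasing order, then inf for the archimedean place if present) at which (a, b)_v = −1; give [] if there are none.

Mod squares: a ≡ 23, b ≡ -986. Check v ∈ {∞, 2, 3, 5, 7, 11, 17, 23, 29}.
v=3: a=3^-2·(≡2), b=3^-2·(≡1) mod 3; (2|3)=-1, (1|3)=+1; (−1)^{-2·-2·1}·(-1)^-2·(+1)^-2 = +1.
v=2: v_2(a)=4, v_2(b)=3; units ≡ 7, 3 (mod 8); ε·ε+αω+βω = 1·1+4·1+3·0 ≡ 1  ⇒  (a,b)_2 = -1.
v=11: a=11^8·(≡1), b=11^4·(≡3) mod 11; (1|11)=+1, (3|11)=+1; (−1)^{8·4·5}·(+1)^4·(+1)^8 = +1.
v=29: a=29^2·(≡25), b=29^1·(≡1) mod 29; (25|29)=+1, (1|29)=+1; (−1)^{2·1·14}·(+1)^1·(+1)^2 = +1.
v=∞: 23 > 0 and -986 < 0  ⇒  (a,b)_∞ = +1.
v=23: a=23^3·(≡13), b=23^2·(≡4) mod 23; (13|23)=+1, (4|23)=+1; (−1)^{3·2·11}·(+1)^2·(+1)^3 = +1.
v=5: a=5^-8·(≡2), b=5^-4·(≡4) mod 5; (2|5)=-1, (4|5)=+1; (−1)^{-8·-4·2}·(-1)^-4·(+1)^-8 = +1.
v=17: a=17^2·(≡3), b=17^1·(≡12) mod 17; (3|17)=-1, (12|17)=-1; (−1)^{2·1·8}·(-1)^1·(-1)^2 = -1.
v=7: a=7^-4·(≡1), b=7^-2·(≡2) mod 7; (1|7)=+1, (2|7)=+1; (−1)^{-4·-2·3}·(+1)^-2·(+1)^-4 = +1.
Ram(23, -986) = {2, 17}; no ℚ_2-point on the conic.

[2, 17]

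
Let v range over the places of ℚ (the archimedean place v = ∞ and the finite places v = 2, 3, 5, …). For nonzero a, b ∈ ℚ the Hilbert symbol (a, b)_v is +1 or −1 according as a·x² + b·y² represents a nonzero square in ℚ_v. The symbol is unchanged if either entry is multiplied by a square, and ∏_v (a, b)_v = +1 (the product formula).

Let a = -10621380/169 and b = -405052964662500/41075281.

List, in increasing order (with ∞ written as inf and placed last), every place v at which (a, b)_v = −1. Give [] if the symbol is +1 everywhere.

(a, b) ≡ (-21945, -665) mod (ℚ^×)²; places V = {2, 3, 5, 7, 11, 13, 17, 19, 29, 43, ∞}.
(a,b)_17: α=0, u≡1; β=-2, v≡15 (mod 17); (1|17)=+1, (15|17)=+1; sign (−1)^0·+1^-2·+1^0 = +1.
(a,b)_7: α=1, u≡1; β=1, v≡5 (mod 7); (1|7)=+1, (5|7)=-1; sign (−1)^1·+1^1·-1^1 = +1.
(a,b)_5: α=1, u≡1; β=5, v≡3 (mod 5); (1|5)=+1, (3|5)=-1; sign (−1)^0·+1^5·-1^1 = -1.
(a,b)_13: α=-2, u≡10; β=-2, v≡2 (mod 13); (10|13)=+1, (2|13)=-1; sign (−1)^0·+1^-2·-1^-2 = +1.
(a,b)_∞: sgn(-21945)=−, sgn(-665)=−, so -1.
(a,b)_43: α=0, u≡12; β=2, v≡6 (mod 43); (12|43)=-1, (6|43)=+1; sign (−1)^0·-1^2·+1^0 = +1.
(a,b)_11: α=3, u≡7; β=4, v≡6 (mod 11); (7|11)=-1, (6|11)=-1; sign (−1)^0·-1^4·-1^3 = -1.
(a,b)_3: α=1, u≡2; β=2, v≡1 (mod 3); (2|3)=-1, (1|3)=+1; sign (−1)^0·-1^2·+1^1 = +1.
(a,b)_2: α=2, β=2; u≡7, v≡7 (mod 8); ε(u)ε(v)=1·1, αω(v)=2·0, βω(u)=2·0; sum ≡ 1  ⇒  -1.
(a,b)_29: α=0, u≡26; β=-2, v≡19 (mod 29); (26|29)=-1, (19|29)=-1; sign (−1)^0·-1^-2·-1^0 = +1.
(a,b)_19: α=1, u≡1; β=1, v≡3 (mod 19); (1|19)=+1, (3|19)=-1; sign (−1)^1·+1^1·-1^1 = +1.
Ram(-21945, -665) = {2, 5, 11, ∞}; no ℚ_2-point on the conic.

[2, 5, 11, inf]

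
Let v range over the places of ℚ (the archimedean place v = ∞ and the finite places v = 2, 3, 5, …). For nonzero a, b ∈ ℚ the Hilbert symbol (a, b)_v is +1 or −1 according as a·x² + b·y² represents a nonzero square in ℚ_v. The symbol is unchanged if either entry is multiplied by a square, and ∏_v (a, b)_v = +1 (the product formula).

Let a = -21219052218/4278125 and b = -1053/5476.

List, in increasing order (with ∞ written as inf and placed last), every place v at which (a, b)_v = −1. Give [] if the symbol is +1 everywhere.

(a, b) ≡ (-210, -13) mod (ℚ^×)²; places V = {2, 3, 5, 7, 13, 19, 37, ∞}.
(a,b)_3: α=1, u≡2; β=4, v≡2 (mod 3); (2|3)=-1, (2|3)=-1; sign (−1)^0·-1^4·-1^1 = -1.
(a,b)_13: α=4, u≡11; β=1, v≡12 (mod 13); (11|13)=-1, (12|13)=+1; sign (−1)^0·-1^1·+1^4 = -1.
(a,b)_19: α=2, u≡10; β=0, v≡17 (mod 19); (10|19)=-1, (17|19)=+1; sign (−1)^0·-1^0·+1^2 = +1.
(a,b)_∞: sgn(-210)=−, sgn(-13)=−, so -1.
(a,b)_5: α=-5, u≡3; β=0, v≡2 (mod 5); (3|5)=-1, (2|5)=-1; sign (−1)^0·-1^0·-1^-5 = -1.
(a,b)_2: α=1, β=-2; u≡7, v≡3 (mod 8); ε(u)ε(v)=1·1, αω(v)=1·1, βω(u)=-2·0; sum ≡ 0  ⇒  +1.
(a,b)_37: α=-2, u≡7; β=-2, v≡5 (mod 37); (7|37)=+1, (5|37)=-1; sign (−1)^0·+1^-2·-1^-2 = +1.
(a,b)_7: α=3, u≡5; β=0, v≡2 (mod 7); (5|7)=-1, (2|7)=+1; sign (−1)^0·-1^0·+1^3 = +1.
Ram(-210, -13) = {3, 5, 13, ∞}; no ℚ_3-point on the conic.

[3, 5, 13, inf]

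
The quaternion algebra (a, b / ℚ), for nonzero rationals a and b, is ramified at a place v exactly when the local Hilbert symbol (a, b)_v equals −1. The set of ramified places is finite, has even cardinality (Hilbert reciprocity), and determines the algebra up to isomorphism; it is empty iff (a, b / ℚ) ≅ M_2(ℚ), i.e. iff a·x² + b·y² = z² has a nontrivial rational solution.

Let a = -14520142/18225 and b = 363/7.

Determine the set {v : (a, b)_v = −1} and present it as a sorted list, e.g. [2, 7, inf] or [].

[2, 3]

(a, b) ≡ (-238, 21) mod (ℚ^×)²; places V = {2, 3, 5, 7, 11, 13, 17, 19, ∞}.
(a,b)_∞: sgn(-238)=−, sgn(21)=+, so +1.
(a,b)_5: α=-2, u≡2; β=0, v≡4 (mod 5); (2|5)=-1, (4|5)=+1; sign (−1)^0·-1^0·+1^-2 = +1.
(a,b)_19: α=2, u≡5; β=0, v≡3 (mod 19); (5|19)=+1, (3|19)=-1; sign (−1)^0·+1^0·-1^2 = +1.
(a,b)_17: α=1, u≡5; β=0, v≡13 (mod 17); (5|17)=-1, (13|17)=+1; sign (−1)^0·-1^0·+1^1 = +1.
(a,b)_3: α=-6, u≡2; β=1, v≡1 (mod 3); (2|3)=-1, (1|3)=+1; sign (−1)^0·-1^1·+1^-6 = -1.
(a,b)_7: α=1, u≡1; β=-1, v≡6 (mod 7); (1|7)=+1, (6|7)=-1; sign (−1)^1·+1^-1·-1^1 = +1.
(a,b)_2: α=1, β=0; u≡1, v≡5 (mod 8); ε(u)ε(v)=0·0, αω(v)=1·1, βω(u)=0·0; sum ≡ 1  ⇒  -1.
(a,b)_13: α=2, u≡1; β=0, v≡11 (mod 13); (1|13)=+1, (11|13)=-1; sign (−1)^0·+1^0·-1^2 = +1.
(a,b)_11: α=0, u≡5; β=2, v≡2 (mod 11); (5|11)=+1, (2|11)=-1; sign (−1)^0·+1^2·-1^0 = +1.
(-238, 21 / ℚ) ramifies at {2, 3}: a division algebra.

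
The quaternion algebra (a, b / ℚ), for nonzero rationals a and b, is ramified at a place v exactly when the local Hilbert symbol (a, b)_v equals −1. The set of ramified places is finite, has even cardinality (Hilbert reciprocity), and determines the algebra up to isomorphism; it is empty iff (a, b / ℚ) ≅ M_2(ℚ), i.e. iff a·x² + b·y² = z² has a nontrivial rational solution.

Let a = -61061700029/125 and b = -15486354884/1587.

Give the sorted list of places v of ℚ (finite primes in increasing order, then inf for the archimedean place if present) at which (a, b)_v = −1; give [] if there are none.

Mod squares: a ≡ -1843105, b ≡ -567987. Check v ∈ {∞, 2, 3, 5, 7, 11, 13, 17, 23, 31, 37, 43, 47}.
v=7: a=7^0·(≡1), b=7^1·(≡3) mod 7; (1|7)=+1, (3|7)=-1; (−1)^{0·1·3}·(+1)^1·(-1)^0 = +1.
v=37: a=37^2·(≡23), b=37^1·(≡16) mod 37; (23|37)=-1, (16|37)=+1; (−1)^{2·1·18}·(-1)^1·(+1)^2 = -1.
v=2: v_2(a)=0, v_2(b)=2; units ≡ 7, 5 (mod 8); ε·ε+αω+βω = 1·0+0·1+2·0 ≡ 0  ⇒  (a,b)_2 = +1.
v=43: a=43^0·(≡6), b=43^1·(≡21) mod 43; (6|43)=+1, (21|43)=+1; (−1)^{0·1·21}·(+1)^1·(+1)^0 = +1.
v=3: a=3^0·(≡2), b=3^-1·(≡1) mod 3; (2|3)=-1, (1|3)=+1; (−1)^{0·-1·1}·(-1)^-1·(+1)^0 = -1.
v=5: a=5^-3·(≡1), b=5^0·(≡3) mod 5; (1|5)=+1, (3|5)=-1; (−1)^{-3·0·2}·(+1)^0·(-1)^-3 = -1.
v=31: a=31^1·(≡22), b=31^0·(≡26) mod 31; (22|31)=-1, (26|31)=-1; (−1)^{1·0·15}·(-1)^0·(-1)^1 = -1.
v=17: a=17^0·(≡4), b=17^1·(≡14) mod 17; (4|17)=+1, (14|17)=-1; (−1)^{0·1·8}·(+1)^1·(-1)^0 = +1.
v=∞: -1843105 < 0 and -567987 < 0  ⇒  (a,b)_∞ = -1.
v=23: a=23^1·(≡15), b=23^-2·(≡11) mod 23; (15|23)=-1, (11|23)=-1; (−1)^{1·-2·11}·(-1)^-2·(-1)^1 = -1.
v=13: a=13^0·(≡1), b=13^2·(≡9) mod 13; (1|13)=+1, (9|13)=+1; (−1)^{0·2·6}·(+1)^2·(+1)^0 = +1.
v=47: a=47^1·(≡45), b=47^0·(≡36) mod 47; (45|47)=-1, (36|47)=+1; (−1)^{1·0·23}·(-1)^0·(+1)^1 = +1.
v=11: a=11^3·(≡2), b=11^2·(≡5) mod 11; (2|11)=-1, (5|11)=+1; (−1)^{3·2·5}·(-1)^2·(+1)^3 = +1.
|Ram(-1843105, -567987)| = 6, even; anisotropic at {3, 5, 23, 31, 37, ∞}.

[3, 5, 23, 31, 37, inf]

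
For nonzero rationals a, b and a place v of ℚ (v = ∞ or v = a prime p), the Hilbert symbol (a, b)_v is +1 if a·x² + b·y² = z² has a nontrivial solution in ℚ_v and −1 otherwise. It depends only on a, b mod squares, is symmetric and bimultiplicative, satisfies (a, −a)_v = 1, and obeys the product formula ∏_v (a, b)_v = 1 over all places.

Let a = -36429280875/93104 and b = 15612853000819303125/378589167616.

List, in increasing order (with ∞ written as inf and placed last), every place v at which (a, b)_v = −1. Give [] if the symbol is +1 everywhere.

Mod squares: a ≡ -36465, b ≡ 85. Check v ∈ {∞, 2, 3, 5, 11, 13, 17, 19, 23}.
v=∞: -36465 < 0 and 85 > 0  ⇒  (a,b)_∞ = +1.
v=3: a=3^3·(≡1), b=3^6·(≡1) mod 3; (1|3)=+1, (1|3)=+1; (−1)^{3·6·1}·(+1)^6·(+1)^3 = +1.
v=2: v_2(a)=-4, v_2(b)=-14; units ≡ 7, 5 (mod 8); ε·ε+αω+βω = 1·0+-4·1+-14·0 ≡ 0  ⇒  (a,b)_2 = +1.
v=19: a=19^0·(≡3), b=19^-2·(≡5) mod 19; (3|19)=-1, (5|19)=+1; (−1)^{0·-2·9}·(-1)^-2·(+1)^0 = +1.
v=11: a=11^-1·(≡7), b=11^-2·(≡6) mod 11; (7|11)=-1, (6|11)=-1; (−1)^{-1·-2·5}·(-1)^-2·(-1)^-1 = -1.
v=13: a=13^3·(≡9), b=13^6·(≡5) mod 13; (9|13)=+1, (5|13)=-1; (−1)^{3·6·6}·(+1)^6·(-1)^3 = -1.
v=23: a=23^-2·(≡12), b=23^-2·(≡18) mod 23; (12|23)=+1, (18|23)=+1; (−1)^{-2·-2·11}·(+1)^-2·(+1)^-2 = +1.
v=17: a=17^3·(≡14), b=17^5·(≡7) mod 17; (14|17)=-1, (7|17)=-1; (−1)^{3·5·8}·(-1)^5·(-1)^3 = +1.
v=5: a=5^3·(≡2), b=5^5·(≡2) mod 5; (2|5)=-1, (2|5)=-1; (−1)^{3·5·2}·(-1)^5·(-1)^3 = +1.
Ram(-36465, 85) = {11, 13}; no ℚ_11-point on the conic.

[11, 13]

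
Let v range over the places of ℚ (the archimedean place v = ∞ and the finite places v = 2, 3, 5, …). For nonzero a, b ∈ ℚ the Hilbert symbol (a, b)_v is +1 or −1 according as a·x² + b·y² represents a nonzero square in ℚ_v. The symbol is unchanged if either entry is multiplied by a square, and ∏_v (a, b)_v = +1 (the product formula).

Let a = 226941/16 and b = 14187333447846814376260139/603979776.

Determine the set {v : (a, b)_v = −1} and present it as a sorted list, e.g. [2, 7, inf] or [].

(a, b) ≡ (429, 11) mod (ℚ^×)²; places V = {2, 3, 7, 11, 13, 17, 19, 23, 29, ∞}.
(a,b)_3: α=1, u≡2; β=-2, v≡2 (mod 3); (2|3)=-1, (2|3)=-1; sign (−1)^0·-1^-2·-1^1 = -1.
(a,b)_11: α=1, u≡10; β=9, v≡3 (mod 11); (10|11)=-1, (3|11)=+1; sign (−1)^1·-1^9·+1^1 = +1.
(a,b)_17: α=0, u≡9; β=2, v≡10 (mod 17); (9|17)=+1, (10|17)=-1; sign (−1)^0·+1^2·-1^0 = +1.
(a,b)_19: α=0, u≡11; β=2, v≡17 (mod 19); (11|19)=+1, (17|19)=+1; sign (−1)^0·+1^2·+1^0 = +1.
(a,b)_2: α=-4, β=-26; u≡5, v≡3 (mod 8); ε(u)ε(v)=0·1, αω(v)=-4·1, βω(u)=-26·1; sum ≡ 0  ⇒  +1.
(a,b)_7: α=0, u≡4; β=4, v≡1 (mod 7); (4|7)=+1, (1|7)=+1; sign (−1)^0·+1^4·+1^0 = +1.
(a,b)_29: α=0, u≡1; β=2, v≡3 (mod 29); (1|29)=+1, (3|29)=-1; sign (−1)^0·+1^2·-1^0 = +1.
(a,b)_13: α=1, u≡8; β=4, v≡7 (mod 13); (8|13)=-1, (7|13)=-1; sign (−1)^0·-1^4·-1^1 = -1.
(a,b)_∞: sgn(429)=+, sgn(11)=+, so +1.
(a,b)_23: α=2, u≡11; β=0, v≡22 (mod 23); (11|23)=-1, (22|23)=-1; sign (−1)^0·-1^0·-1^2 = +1.
Ram(429, 11) = {3, 13}; no ℚ_3-point on the conic.

[3, 13]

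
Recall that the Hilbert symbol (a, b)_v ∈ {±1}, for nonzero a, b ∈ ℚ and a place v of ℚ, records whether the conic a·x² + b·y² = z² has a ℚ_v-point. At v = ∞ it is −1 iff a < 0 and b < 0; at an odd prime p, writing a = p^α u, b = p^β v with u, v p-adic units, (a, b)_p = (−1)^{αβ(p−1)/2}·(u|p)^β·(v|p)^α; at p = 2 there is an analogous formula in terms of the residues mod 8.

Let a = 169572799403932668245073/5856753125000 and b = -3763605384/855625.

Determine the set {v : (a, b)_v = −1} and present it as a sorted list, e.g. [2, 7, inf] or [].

[7, 19, 29, 31]

(a, b) ≡ (1127346, -4466) mod (ℚ^×)²; places V = {2, 3, 5, 7, 11, 13, 17, 19, 29, 31, 37, 43, 53, ∞}.
(a,b)_17: α=2, u≡2; β=2, v≡3 (mod 17); (2|17)=+1, (3|17)=-1; sign (−1)^0·+1^2·-1^2 = +1.
(a,b)_11: α=5, u≡10; β=1, v≡3 (mod 11); (10|11)=-1, (3|11)=+1; sign (−1)^1·-1^1·+1^5 = +1.
(a,b)_∞: sgn(1127346)=+, sgn(-4466)=−, so +1.
(a,b)_53: α=2, u≡1; β=0, v≡48 (mod 53); (1|53)=+1, (48|53)=-1; sign (−1)^0·+1^0·-1^2 = +1.
(a,b)_19: α=1, u≡4; β=0, v≡18 (mod 19); (4|19)=+1, (18|19)=-1; sign (−1)^0·+1^0·-1^1 = -1.
(a,b)_29: α=1, u≡3; β=1, v≡16 (mod 29); (3|29)=-1, (16|29)=+1; sign (−1)^0·-1^1·+1^1 = -1.
(a,b)_5: α=-8, u≡1; β=-4, v≡4 (mod 5); (1|5)=+1, (4|5)=+1; sign (−1)^0·+1^-4·+1^-8 = +1.
(a,b)_7: α=0, u≡5; β=1, v≡6 (mod 7); (5|7)=-1, (6|7)=-1; sign (−1)^0·-1^1·-1^0 = -1.
(a,b)_37: α=-4, u≡16; β=-2, v≡4 (mod 37); (16|37)=+1, (4|37)=+1; sign (−1)^0·+1^-2·+1^-4 = +1.
(a,b)_31: α=1, u≡21; β=0, v≡17 (mod 31); (21|31)=-1, (17|31)=-1; sign (−1)^0·-1^0·-1^1 = -1.
(a,b)_3: α=5, u≡2; β=6, v≡1 (mod 3); (2|3)=-1, (1|3)=+1; sign (−1)^0·-1^6·+1^5 = +1.
(a,b)_13: α=2, u≡4; β=0, v≡5 (mod 13); (4|13)=+1, (5|13)=-1; sign (−1)^0·+1^0·-1^2 = +1.
(a,b)_2: α=-3, β=3; u≡1, v≡7 (mod 8); ε(u)ε(v)=0·1, αω(v)=-3·0, βω(u)=3·0; sum ≡ 0  ⇒  +1.
(a,b)_43: α=2, u≡23; β=0, v≡25 (mod 43); (23|43)=+1, (25|43)=+1; sign (−1)^0·+1^0·+1^2 = +1.
Ram(1127346, -4466) = {7, 19, 29, 31}; no ℚ_7-point on the conic.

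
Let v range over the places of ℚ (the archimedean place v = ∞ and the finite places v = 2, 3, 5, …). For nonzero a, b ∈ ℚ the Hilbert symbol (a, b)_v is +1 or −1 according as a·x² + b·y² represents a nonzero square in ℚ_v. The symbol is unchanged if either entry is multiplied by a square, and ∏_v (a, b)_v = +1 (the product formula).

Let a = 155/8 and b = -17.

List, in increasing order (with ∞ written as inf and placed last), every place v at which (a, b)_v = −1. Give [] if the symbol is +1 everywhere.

(a, b) ≡ (310, -17) mod (ℚ^×)²; places V = {2, 5, 17, 31, ∞}.
(a,b)_17: α=0, u≡13; β=1, v≡16 (mod 17); (13|17)=+1, (16|17)=+1; sign (−1)^0·+1^1·+1^0 = +1.
(a,b)_2: α=-3, β=0; u≡3, v≡7 (mod 8); ε(u)ε(v)=1·1, αω(v)=-3·0, βω(u)=0·1; sum ≡ 1  ⇒  -1.
(a,b)_5: α=1, u≡2; β=0, v≡3 (mod 5); (2|5)=-1, (3|5)=-1; sign (−1)^0·-1^0·-1^1 = -1.
(a,b)_∞: sgn(310)=+, sgn(-17)=−, so +1.
(a,b)_31: α=1, u≡20; β=0, v≡14 (mod 31); (20|31)=+1, (14|31)=+1; sign (−1)^0·+1^0·+1^1 = +1.
|Ram(310, -17)| = 2, even; anisotropic at {2, 5}.

[2, 5]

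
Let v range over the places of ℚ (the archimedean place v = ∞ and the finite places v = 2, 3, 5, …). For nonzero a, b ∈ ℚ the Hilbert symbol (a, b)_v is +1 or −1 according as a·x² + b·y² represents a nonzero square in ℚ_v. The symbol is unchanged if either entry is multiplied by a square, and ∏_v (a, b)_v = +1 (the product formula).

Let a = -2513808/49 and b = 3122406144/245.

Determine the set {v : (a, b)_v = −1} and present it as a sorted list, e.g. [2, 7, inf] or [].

[2, 5]

Mod squares: a ≡ -33, b ≡ 55. Check v ∈ {∞, 2, 3, 5, 7, 11, 13, 23}.
v=∞: -33 < 0 and 55 > 0  ⇒  (a,b)_∞ = +1.
v=13: a=13^0·(≡8), b=13^2·(≡3) mod 13; (8|13)=-1, (3|13)=+1; (−1)^{0·2·6}·(-1)^2·(+1)^0 = +1.
v=5: a=5^0·(≡3), b=5^-1·(≡1) mod 5; (3|5)=-1, (1|5)=+1; (−1)^{0·-1·2}·(-1)^-1·(+1)^0 = -1.
v=23: a=23^2·(≡3), b=23^0·(≡9) mod 23; (3|23)=+1, (9|23)=+1; (−1)^{2·0·11}·(+1)^0·(+1)^2 = +1.
v=3: a=3^3·(≡1), b=3^8·(≡1) mod 3; (1|3)=+1, (1|3)=+1; (−1)^{3·8·1}·(+1)^8·(+1)^3 = +1.
v=11: a=11^1·(≡6), b=11^1·(≡9) mod 11; (6|11)=-1, (9|11)=+1; (−1)^{1·1·5}·(-1)^1·(+1)^1 = +1.
v=7: a=7^-2·(≡4), b=7^-2·(≡5) mod 7; (4|7)=+1, (5|7)=-1; (−1)^{-2·-2·3}·(+1)^-2·(-1)^-2 = +1.
v=2: v_2(a)=4, v_2(b)=8; units ≡ 7, 7 (mod 8); ε·ε+αω+βω = 1·1+4·0+8·0 ≡ 1  ⇒  (a,b)_2 = -1.
|Ram(-33, 55)| = 2, even; anisotropic at {2, 5}.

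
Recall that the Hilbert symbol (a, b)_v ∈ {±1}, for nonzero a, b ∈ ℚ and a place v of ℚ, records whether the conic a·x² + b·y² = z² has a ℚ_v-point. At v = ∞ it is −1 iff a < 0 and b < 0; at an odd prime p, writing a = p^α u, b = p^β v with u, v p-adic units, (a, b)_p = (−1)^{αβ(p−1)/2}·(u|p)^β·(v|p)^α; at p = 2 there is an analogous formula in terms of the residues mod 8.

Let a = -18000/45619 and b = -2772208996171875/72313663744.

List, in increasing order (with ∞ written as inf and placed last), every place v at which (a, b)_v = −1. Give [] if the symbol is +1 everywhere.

Mod squares: a ≡ -95, b ≡ -20995. Check v ∈ {∞, 2, 3, 5, 7, 13, 17, 19}.
v=5: a=5^3·(≡4), b=5^7·(≡1) mod 5; (4|5)=+1, (1|5)=+1; (−1)^{3·7·2}·(+1)^7·(+1)^3 = +1.
v=17: a=17^0·(≡11), b=17^3·(≡6) mod 17; (11|17)=-1, (6|17)=-1; (−1)^{0·3·8}·(-1)^3·(-1)^0 = -1.
v=13: a=13^0·(≡9), b=13^1·(≡1) mod 13; (9|13)=+1, (1|13)=+1; (−1)^{0·1·6}·(+1)^1·(+1)^0 = +1.
v=2: v_2(a)=4, v_2(b)=-8; units ≡ 1, 5 (mod 8); ε·ε+αω+βω = 0·0+4·1+-8·0 ≡ 0  ⇒  (a,b)_2 = +1.
v=19: a=19^-1·(≡18), b=19^3·(≡6) mod 19; (18|19)=-1, (6|19)=+1; (−1)^{-1·3·9}·(-1)^3·(+1)^-1 = +1.
v=7: a=7^-4·(≡5), b=7^-10·(≡5) mod 7; (5|7)=-1, (5|7)=-1; (−1)^{-4·-10·3}·(-1)^-10·(-1)^-4 = +1.
v=3: a=3^2·(≡1), b=3^4·(≡2) mod 3; (1|3)=+1, (2|3)=-1; (−1)^{2·4·1}·(+1)^4·(-1)^2 = +1.
v=∞: -95 < 0 and -20995 < 0  ⇒  (a,b)_∞ = -1.
Ram(-95, -20995) = {17, ∞}; no ℚ_17-point on the conic.

[17, inf]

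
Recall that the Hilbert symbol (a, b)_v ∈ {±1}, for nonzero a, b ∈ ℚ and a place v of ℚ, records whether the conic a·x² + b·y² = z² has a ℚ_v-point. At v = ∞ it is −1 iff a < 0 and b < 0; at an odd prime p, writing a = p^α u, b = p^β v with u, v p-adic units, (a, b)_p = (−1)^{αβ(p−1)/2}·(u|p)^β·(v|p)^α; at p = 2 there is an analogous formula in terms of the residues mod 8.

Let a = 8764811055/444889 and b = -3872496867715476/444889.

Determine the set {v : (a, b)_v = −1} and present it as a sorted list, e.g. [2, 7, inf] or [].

Mod squares: a ≡ 455, b ≡ -21. Check v ∈ {∞, 2, 3, 5, 7, 11, 13, 17, 19, 23, 29}.
v=19: a=19^2·(≡12), b=19^2·(≡7) mod 19; (12|19)=-1, (7|19)=+1; (−1)^{2·2·9}·(-1)^2·(+1)^2 = +1.
v=7: a=7^3·(≡1), b=7^5·(≡2) mod 7; (1|7)=+1, (2|7)=+1; (−1)^{3·5·3}·(+1)^5·(+1)^3 = -1.
v=29: a=29^-2·(≡4), b=29^-2·(≡2) mod 29; (4|29)=+1, (2|29)=-1; (−1)^{-2·-2·14}·(+1)^-2·(-1)^-2 = +1.
v=5: a=5^1·(≡4), b=5^0·(≡1) mod 5; (4|5)=+1, (1|5)=+1; (−1)^{1·0·2}·(+1)^0·(+1)^1 = +1.
v=2: v_2(a)=0, v_2(b)=2; units ≡ 7, 3 (mod 8); ε·ε+αω+βω = 1·1+0·1+2·0 ≡ 1  ⇒  (a,b)_2 = -1.
v=∞: 455 > 0 and -21 < 0  ⇒  (a,b)_∞ = +1.
v=3: a=3^2·(≡2), b=3^3·(≡2) mod 3; (2|3)=-1, (2|3)=-1; (−1)^{2·3·1}·(-1)^3·(-1)^2 = -1.
v=17: a=17^0·(≡2), b=17^2·(≡16) mod 17; (2|17)=+1, (16|17)=+1; (−1)^{0·2·8}·(+1)^2·(+1)^0 = +1.
v=11: a=11^2·(≡5), b=11^2·(≡3) mod 11; (5|11)=+1, (3|11)=+1; (−1)^{2·2·5}·(+1)^2·(+1)^2 = +1.
v=13: a=13^1·(≡10), b=13^2·(≡8) mod 13; (10|13)=+1, (8|13)=-1; (−1)^{1·2·6}·(+1)^2·(-1)^1 = -1.
v=23: a=23^-2·(≡8), b=23^-2·(≡13) mod 23; (8|23)=+1, (13|23)=+1; (−1)^{-2·-2·11}·(+1)^-2·(+1)^-2 = +1.
|Ram(455, -21)| = 4, even; anisotropic at {2, 3, 7, 13}.

[2, 3, 7, 13]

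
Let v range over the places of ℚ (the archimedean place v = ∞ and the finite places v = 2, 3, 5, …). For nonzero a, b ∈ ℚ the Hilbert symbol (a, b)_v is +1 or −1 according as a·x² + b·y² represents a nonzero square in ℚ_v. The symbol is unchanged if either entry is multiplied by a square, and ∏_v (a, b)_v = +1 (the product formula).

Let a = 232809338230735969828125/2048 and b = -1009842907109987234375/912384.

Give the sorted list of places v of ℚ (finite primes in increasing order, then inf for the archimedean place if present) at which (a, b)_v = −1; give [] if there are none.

Mod squares: a ≡ 125818, b ≡ -253. Check v ∈ {∞, 2, 3, 5, 7, 11, 13, 19, 23, 31, 43}.
v=31: a=31^0·(≡14), b=31^2·(≡24) mod 31; (14|31)=+1, (24|31)=-1; (−1)^{0·2·15}·(+1)^2·(-1)^0 = +1.
v=5: a=5^6·(≡3), b=5^6·(≡3) mod 5; (3|5)=-1, (3|5)=-1; (−1)^{6·6·2}·(-1)^6·(-1)^6 = +1.
v=∞: 125818 > 0 and -253 < 0  ⇒  (a,b)_∞ = +1.
v=3: a=3^4·(≡1), b=3^-4·(≡2) mod 3; (1|3)=+1, (2|3)=-1; (−1)^{4·-4·1}·(+1)^-4·(-1)^4 = +1.
v=23: a=23^2·(≡4), b=23^3·(≡12) mod 23; (4|23)=+1, (12|23)=+1; (−1)^{2·3·11}·(+1)^3·(+1)^2 = +1.
v=2: v_2(a)=-11, v_2(b)=-10; units ≡ 5, 3 (mod 8); ε·ε+αω+βω = 0·1+-11·1+-10·1 ≡ 1  ⇒  (a,b)_2 = -1.
v=13: a=13^2·(≡9), b=13^2·(≡8) mod 13; (9|13)=+1, (8|13)=-1; (−1)^{2·2·6}·(+1)^2·(-1)^2 = +1.
v=19: a=19^3·(≡3), b=19^2·(≡3) mod 19; (3|19)=-1, (3|19)=-1; (−1)^{3·2·9}·(-1)^2·(-1)^3 = -1.
v=7: a=7^3·(≡5), b=7^2·(≡5) mod 7; (5|7)=-1, (5|7)=-1; (−1)^{3·2·3}·(-1)^2·(-1)^3 = -1.
v=43: a=43^3·(≡19), b=43^2·(≡18) mod 43; (19|43)=-1, (18|43)=-1; (−1)^{3·2·21}·(-1)^2·(-1)^3 = -1.
v=11: a=11^1·(≡4), b=11^-1·(≡2) mod 11; (4|11)=+1, (2|11)=-1; (−1)^{1·-1·5}·(+1)^-1·(-1)^1 = +1.
|Ram(125818, -253)| = 4, even; anisotropic at {2, 7, 19, 43}.

[2, 7, 19, 43]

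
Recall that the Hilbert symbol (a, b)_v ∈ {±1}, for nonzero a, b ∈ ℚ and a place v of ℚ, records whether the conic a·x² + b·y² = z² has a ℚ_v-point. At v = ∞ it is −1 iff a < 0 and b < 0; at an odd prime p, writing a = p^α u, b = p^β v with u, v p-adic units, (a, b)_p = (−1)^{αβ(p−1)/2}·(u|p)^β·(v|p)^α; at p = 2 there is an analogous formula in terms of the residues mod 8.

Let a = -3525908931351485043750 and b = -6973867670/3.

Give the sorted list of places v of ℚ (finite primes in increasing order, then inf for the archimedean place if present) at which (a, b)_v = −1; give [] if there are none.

(a, b) ≡ (-18870, -12210) mod (ℚ^×)²; places V = {2, 3, 5, 7, 11, 17, 37, ∞}.
(a,b)_5: α=5, u≡1; β=1, v≡2 (mod 5); (1|5)=+1, (2|5)=-1; sign (−1)^0·+1^1·-1^5 = -1.
(a,b)_17: α=5, u≡6; β=2, v≡15 (mod 17); (6|17)=-1, (15|17)=+1; sign (−1)^0·-1^2·+1^5 = +1.
(a,b)_7: α=4, u≡4; β=2, v≡3 (mod 7); (4|7)=+1, (3|7)=-1; sign (−1)^0·+1^2·-1^4 = +1.
(a,b)_11: α=2, u≡6; β=3, v≡9 (mod 11); (6|11)=-1, (9|11)=+1; sign (−1)^0·-1^3·+1^2 = -1.
(a,b)_3: α=3, u≡1; β=-1, v≡1 (mod 3); (1|3)=+1, (1|3)=+1; sign (−1)^1·+1^-1·+1^3 = -1.
(a,b)_37: α=3, u≡8; β=1, v≡16 (mod 37); (8|37)=-1, (16|37)=+1; sign (−1)^0·-1^1·+1^3 = -1.
(a,b)_∞: sgn(-18870)=−, sgn(-12210)=−, so -1.
(a,b)_2: α=1, β=1; u≡5, v≡7 (mod 8); ε(u)ε(v)=0·1, αω(v)=1·0, βω(u)=1·1; sum ≡ 1  ⇒  -1.
(-18870, -12210 / ℚ) ramifies at {2, 3, 5, 11, 37, ∞}: a division algebra.

[2, 3, 5, 11, 37, inf]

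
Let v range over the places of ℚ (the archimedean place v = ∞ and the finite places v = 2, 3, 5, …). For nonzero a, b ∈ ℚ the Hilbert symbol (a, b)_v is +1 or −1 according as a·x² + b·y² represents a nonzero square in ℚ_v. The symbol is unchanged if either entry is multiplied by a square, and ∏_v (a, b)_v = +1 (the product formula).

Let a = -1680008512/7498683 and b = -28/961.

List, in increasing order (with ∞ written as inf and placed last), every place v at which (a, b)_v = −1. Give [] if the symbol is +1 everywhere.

[3, 7, 13, inf]

Mod squares: a ≡ -39, b ≡ -7. Check v ∈ {∞, 2, 3, 7, 13, 17, 29, 31}.
v=2: v_2(a)=6, v_2(b)=2; units ≡ 1, 1 (mod 8); ε·ε+αω+βω = 0·0+6·0+2·0 ≡ 0  ⇒  (a,b)_2 = +1.
v=29: a=29^2·(≡15), b=29^0·(≡22) mod 29; (15|29)=-1, (22|29)=+1; (−1)^{2·0·14}·(-1)^0·(+1)^2 = +1.
v=∞: -39 < 0 and -7 < 0  ⇒  (a,b)_∞ = -1.
v=3: a=3^-3·(≡2), b=3^0·(≡2) mod 3; (2|3)=-1, (2|3)=-1; (−1)^{-3·0·1}·(-1)^0·(-1)^-3 = -1.
v=31: a=31^-2·(≡24), b=31^-2·(≡3) mod 31; (24|31)=-1, (3|31)=-1; (−1)^{-2·-2·15}·(-1)^-2·(-1)^-2 = +1.
v=13: a=13^1·(≡12), b=13^0·(≡2) mod 13; (12|13)=+1, (2|13)=-1; (−1)^{1·0·6}·(+1)^0·(-1)^1 = -1.
v=17: a=17^-2·(≡3), b=17^0·(≡12) mod 17; (3|17)=-1, (12|17)=-1; (−1)^{-2·0·8}·(-1)^0·(-1)^-2 = +1.
v=7: a=7^4·(≡5), b=7^1·(≡5) mod 7; (5|7)=-1, (5|7)=-1; (−1)^{4·1·3}·(-1)^1·(-1)^4 = -1.
|Ram(-39, -7)| = 4, even; anisotropic at {3, 7, 13, ∞}.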